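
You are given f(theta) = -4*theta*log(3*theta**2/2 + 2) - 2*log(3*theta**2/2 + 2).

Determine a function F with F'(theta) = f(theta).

The integrand splits into summands that can be handled one at a time.
Check: d/dtheta[-2*theta**2*log(3*theta**2/2 + 2) + 2*theta**2 - 2*theta*log(3*theta**2/2 + 2) + 4*theta - 8*log(theta**2 + 4/3)/3 - 8*sqrt(3)*atan(sqrt(3)*theta/2)/3] = -4*theta*log(3*theta**2/2 + 2) - 2*log(3*theta**2/2 + 2) = f(theta).

An antiderivative is F(theta) = -2*theta**2*log(3*theta**2/2 + 2) + 2*theta**2 - 2*theta*log(3*theta**2/2 + 2) + 4*theta - 8*log(theta**2 + 4/3)/3 - 8*sqrt(3)*atan(sqrt(3)*theta/2)/3.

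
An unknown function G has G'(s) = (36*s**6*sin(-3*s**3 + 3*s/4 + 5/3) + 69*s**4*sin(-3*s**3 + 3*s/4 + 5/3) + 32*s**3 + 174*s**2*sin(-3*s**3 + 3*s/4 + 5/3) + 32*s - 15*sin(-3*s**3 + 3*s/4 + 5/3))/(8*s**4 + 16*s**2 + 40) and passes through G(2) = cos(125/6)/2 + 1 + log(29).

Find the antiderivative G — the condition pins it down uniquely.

G(s) = log(s**4 + 2*s**2 + 5) + cos(-3*s**3 + 3*s/4 + 5/3)/2 + 1

A candidate passes only if d/ds[G] lands on the given G'(s) exactly.
A general antiderivative is log(s**4 + 2*s**2 + 5) + cos(-3*s**3 + 3*s/4 + 5/3)/2 + C.
The condition gives C = cos(125/6)/2 + 1 + log(29) - (cos(125/6)/2 + log(29)) = 1.
So G(s) = log(s**4 + 2*s**2 + 5) + cos(-3*s**3 + 3*s/4 + 5/3)/2 + 1.
Check: d/ds[log(s**4 + 2*s**2 + 5) + cos(-3*s**3 + 3*s/4 + 5/3)/2 + 1] = (36*s**6*sin(-3*s**3 + 3*s/4 + 5/3) + 69*s**4*sin(-3*s**3 + 3*s/4 + 5/3) + 32*s**3 + 174*s**2*sin(-3*s**3 + 3*s/4 + 5/3) + 32*s - 15*sin(-3*s**3 + 3*s/4 + 5/3))/(8*s**4 + 16*s**2 + 40) = G'(s).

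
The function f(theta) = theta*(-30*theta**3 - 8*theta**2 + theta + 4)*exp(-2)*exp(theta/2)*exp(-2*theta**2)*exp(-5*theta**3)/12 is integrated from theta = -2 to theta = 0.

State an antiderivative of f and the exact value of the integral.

Recognize the product-rule pattern: f = u'v + uv' with u = theta**2/6, v = exp(-5*theta**3 - 2*theta**2 + theta/2 - 2), so integration by parts undoes it.
F(theta) = theta**2*exp(-2)*exp(theta/2)*exp(-2*theta**2)*exp(-5*theta**3)/6 is an antiderivative of f.
Check: d/dtheta[theta**2*exp(-2)*exp(theta/2)*exp(-2*theta**2)*exp(-5*theta**3)/6] = (-30*theta**4*exp(theta/2) - 8*theta**3*exp(theta/2) + theta**2*exp(theta/2) + 4*theta*exp(theta/2))*exp(-2)*exp(-2*theta**2)*exp(-5*theta**3)/12, which equals f(theta).
F(0) = 0; F(-2) = 2*exp(29)/3.
Integral = F(0) - F(-2) = -2*exp(29)/3.

Antiderivative: F(theta) = theta**2*exp(-2)*exp(theta/2)*exp(-2*theta**2)*exp(-5*theta**3)/6; value = -2*exp(29)/3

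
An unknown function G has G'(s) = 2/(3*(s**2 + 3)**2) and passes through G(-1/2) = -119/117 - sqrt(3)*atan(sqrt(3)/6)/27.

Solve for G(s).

Recover the given G'(s) by differentiating a candidate G(s); any mismatch rules it out.
A general antiderivative is 2*s/(18*s**2 + 54) + sqrt(3)*atan(sqrt(3)*s/3)/27 + C.
The condition gives C = -119/117 - sqrt(3)*atan(sqrt(3)/6)/27 - (-sqrt(3)*atan(sqrt(3)/6)/27 - 2/117) = -1.
So G(s) = (sqrt(3)*s**2*atan(sqrt(3)*s/3) - 27*s**2 + 3*s + 3*sqrt(3)*atan(sqrt(3)*s/3) - 81)/(27*s**2 + 81).
Check: d/ds[(sqrt(3)*s**2*atan(sqrt(3)*s/3) - 27*s**2 + 3*s + 3*sqrt(3)*atan(sqrt(3)*s/3) - 81)/(27*s**2 + 81)] = 2/(3*s**4 + 18*s**2 + 27), which equals G'(s).

G(s) = (sqrt(3)*s**2*atan(sqrt(3)*s/3) - 27*s**2 + 3*s + 3*sqrt(3)*atan(sqrt(3)*s/3) - 81)/(27*s**2 + 81)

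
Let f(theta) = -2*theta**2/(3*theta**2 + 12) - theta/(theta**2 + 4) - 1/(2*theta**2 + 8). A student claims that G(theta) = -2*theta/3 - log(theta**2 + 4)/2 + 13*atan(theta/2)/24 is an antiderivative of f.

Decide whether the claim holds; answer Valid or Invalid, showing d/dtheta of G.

d/dtheta[G] = (-8*theta**2 - 12*theta - 19)/(12*theta**2 + 48)
d/dtheta[G] - f(theta) = -13/(12*theta**2 + 48) != 0.

Invalid: d/dtheta[G] - f = -13/(12*theta**2 + 48), which is not 0.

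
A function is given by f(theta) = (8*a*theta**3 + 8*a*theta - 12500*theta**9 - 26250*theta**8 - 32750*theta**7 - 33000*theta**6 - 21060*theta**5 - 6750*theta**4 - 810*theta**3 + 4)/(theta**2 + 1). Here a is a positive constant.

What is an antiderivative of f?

Whatever form F(theta) takes, F'(theta) = f(theta) is non-negotiable.
Check: d/dtheta[4*a*theta**2 - 3125*theta**8/2 - 3750*theta**7 - 3375*theta**6 - 1350*theta**5 - 405*theta**4/2 + 4*atan(theta)] = (8*a*theta**3 + 8*a*theta - 12500*theta**9 - 26250*theta**8 - 32750*theta**7 - 33000*theta**6 - 21060*theta**5 - 6750*theta**4 - 810*theta**3 + 4)/(theta**2 + 1) = f(theta).

An antiderivative is F(theta) = 4*a*theta**2 - 3125*theta**8/2 - 3750*theta**7 - 3375*theta**6 - 1350*theta**5 - 405*theta**4/2 + 4*atan(theta).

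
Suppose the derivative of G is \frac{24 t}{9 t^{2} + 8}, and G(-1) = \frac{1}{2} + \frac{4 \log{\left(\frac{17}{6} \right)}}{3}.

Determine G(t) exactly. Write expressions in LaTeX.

The substitution u = \frac{3 t^{2}}{2} + \frac{4}{3} works: G'(t) is exactly (dG/du)*(du/dt) for that inner function.
A general antiderivative is \frac{4 \log{\left(\frac{3 t^{2}}{2} + \frac{4}{3} \right)}}{3} + C.
The condition gives C = \frac{1}{2} + \frac{4 \log{\left(\frac{17}{6} \right)}}{3} - (\frac{4 \log{\left(\frac{17}{6} \right)}}{3}) = \frac{1}{2}.
So G(t) = \frac{4 \log{\left(\frac{3 t^{2}}{2} + \frac{4}{3} \right)}}{3} + \frac{1}{2}.
Check: d/dt[\frac{4 \log{\left(\frac{3 t^{2}}{2} + \frac{4}{3} \right)}}{3} + \frac{1}{2}] = \frac{24 t}{9 t^{2} + 8} = G'(t).

G(t) = \frac{4 \log{\left(\frac{3 t^{2}}{2} + \frac{4}{3} \right)}}{3} + \frac{1}{2}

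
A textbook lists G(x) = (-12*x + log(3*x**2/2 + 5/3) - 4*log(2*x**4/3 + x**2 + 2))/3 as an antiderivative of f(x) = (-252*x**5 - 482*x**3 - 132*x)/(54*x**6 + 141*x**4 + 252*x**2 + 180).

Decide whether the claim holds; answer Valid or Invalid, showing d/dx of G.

d/dx[G] = (-216*x**6 - 252*x**5 - 564*x**4 - 482*x**3 - 1008*x**2 - 132*x - 720)/(54*x**6 + 141*x**4 + 252*x**2 + 180)
d/dx[G] - f(x) = -4 != 0.

Invalid: d/dx[G] - f = -4, which is not 0.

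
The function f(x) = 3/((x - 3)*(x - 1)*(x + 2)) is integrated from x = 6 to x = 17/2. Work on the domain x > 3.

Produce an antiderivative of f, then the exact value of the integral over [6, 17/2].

Antiderivative: F(x) = (3*log(x - 3) - 5*log(x - 1) + 2*log(x + 2))/10; value = -log(15/2)/2 - log(8)/5 - 3*log(3)/10 + log(21/2)/5 + 3*log(11/2)/10 + log(5)/2

The denominator factors as (x - 3)*(x - 1)*(x + 2); partial fractions split f into directly integrable pieces: 1/(5*(x + 2)) - 1/(2*(x - 1)) + 3/(10*(x - 3)).
F(x) = (3*log(x - 3) - 5*log(x - 1) + 2*log(x + 2))/10 is an antiderivative of f.
Check: d/dx[(3*log(x - 3) - 5*log(x - 1) + 2*log(x + 2))/10] = 3/(x**3 - 2*x**2 - 5*x + 6), which equals f(x).
F(17/2) = -log(15/2)/2 + log(21/2)/5 + 3*log(11/2)/10; F(6) = -log(5)/2 + 3*log(3)/10 + log(8)/5.
Integral = F(17/2) - F(6) = -log(15/2)/2 - log(8)/5 - 3*log(3)/10 + log(21/2)/5 + 3*log(11/2)/10 + log(5)/2.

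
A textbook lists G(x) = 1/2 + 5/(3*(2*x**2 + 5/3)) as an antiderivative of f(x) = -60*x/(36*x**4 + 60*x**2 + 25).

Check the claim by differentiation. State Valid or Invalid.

d/dx[G] = -60*x/(36*x**4 + 60*x**2 + 25)
This equals f(x) exactly, so the claim holds.

Valid. The derivative of G reproduces f.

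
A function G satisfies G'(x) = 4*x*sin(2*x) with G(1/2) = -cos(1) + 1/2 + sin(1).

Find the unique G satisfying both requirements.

G(x) = -2*x*cos(2*x) + sin(2*x) + 1/2

Any candidate G(x) must reproduce the stated G'(x) exactly.
A general antiderivative is -2*x*cos(2*x) + sin(2*x) + C.
The condition gives C = -cos(1) + 1/2 + sin(1) - (-cos(1) + sin(1)) = 1/2.
So G(x) = -2*x*cos(2*x) + sin(2*x) + 1/2.
Check: d/dx[-2*x*cos(2*x) + sin(2*x) + 1/2] = 4*x*sin(2*x) = G'(x).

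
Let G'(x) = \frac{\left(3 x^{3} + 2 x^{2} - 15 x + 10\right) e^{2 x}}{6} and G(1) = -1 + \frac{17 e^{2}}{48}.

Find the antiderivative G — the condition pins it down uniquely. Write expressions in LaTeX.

G(x) = \frac{12 x^{3} e^{2 x} - 10 x^{2} e^{2 x} - 50 x e^{2 x} + 65 e^{2 x} - 48}{48}

G'(x) has the shape u'v + uv' for u = \frac{x^{3}}{4} - \frac{5 x^{2}}{24} - \frac{25 x}{24} + \frac{65}{48} and v = e^{2 x} — it is the derivative of the product u*v.
A general antiderivative is \frac{\left(12 x^{3} - 10 x^{2} - 50 x + 65\right) e^{2 x}}{48} + C.
The condition gives C = -1 + \frac{17 e^{2}}{48} - (\frac{17 e^{2}}{48}) = -1.
So G(x) = \frac{12 x^{3} e^{2 x} - 10 x^{2} e^{2 x} - 50 x e^{2 x} + 65 e^{2 x} - 48}{48}.
Check: d/dx[\frac{12 x^{3} e^{2 x} - 10 x^{2} e^{2 x} - 50 x e^{2 x} + 65 e^{2 x} - 48}{48}] = \frac{x^{3} e^{2 x}}{2} + \frac{x^{2} e^{2 x}}{3} - \frac{5 x e^{2 x}}{2} + \frac{5 e^{2 x}}{3}, which equals G'(x).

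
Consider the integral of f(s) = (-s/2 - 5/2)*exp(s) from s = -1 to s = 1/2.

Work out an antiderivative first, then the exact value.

Recognize the product-rule pattern: f = u'v + uv' with u = -s/2 - 2, v = exp(s), so integration by parts undoes it.
F(s) = (-s - 4)*exp(s)/2 is an antiderivative of f.
Check: d/ds[(-s - 4)*exp(s)/2] = -s*exp(s)/2 - 5*exp(s)/2, which equals f(s).
F(1/2) = -9*exp(1/2)/4; F(-1) = -3*exp(-1)/2.
Integral = F(1/2) - F(-1) = -9*exp(1/2)/4 + 3*exp(-1)/2.

Antiderivative: F(s) = (-s - 4)*exp(s)/2; value = -9*exp(1/2)/4 + 3*exp(-1)/2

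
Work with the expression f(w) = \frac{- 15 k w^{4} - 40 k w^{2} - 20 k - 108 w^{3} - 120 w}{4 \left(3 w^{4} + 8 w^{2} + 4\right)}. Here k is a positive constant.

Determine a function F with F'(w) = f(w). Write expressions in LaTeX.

An antiderivative F(w) passes only if d/dw[F] lands on f(w) exactly.
Check: d/dw[- \frac{5 k w}{4} - 3 \log{\left(\frac{w^{2}}{2} + 1 \right)} - \frac{3 \log{\left(2 w^{2} + \frac{4}{3} \right)}}{2}] = \frac{- 15 k w^{4} - 40 k w^{2} - 20 k - 108 w^{3} - 120 w}{12 w^{4} + 32 w^{2} + 16}, which equals f(w).

An antiderivative is F(w) = - \frac{5 k w}{4} - 3 \log{\left(\frac{w^{2}}{2} + 1 \right)} - \frac{3 \log{\left(2 w^{2} + \frac{4}{3} \right)}}{2}.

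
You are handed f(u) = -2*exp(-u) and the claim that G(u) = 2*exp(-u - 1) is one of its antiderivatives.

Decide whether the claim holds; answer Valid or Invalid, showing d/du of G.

d/du[G] = -2*exp(-1)*exp(-u)
d/du[G] - f(u) = (-2 + 2*exp(1))*exp(-1)*exp(-u) != 0.

Invalid: d/du[G] - f = (-2 + 2*exp(1))*exp(-1)*exp(-u), which is not 0.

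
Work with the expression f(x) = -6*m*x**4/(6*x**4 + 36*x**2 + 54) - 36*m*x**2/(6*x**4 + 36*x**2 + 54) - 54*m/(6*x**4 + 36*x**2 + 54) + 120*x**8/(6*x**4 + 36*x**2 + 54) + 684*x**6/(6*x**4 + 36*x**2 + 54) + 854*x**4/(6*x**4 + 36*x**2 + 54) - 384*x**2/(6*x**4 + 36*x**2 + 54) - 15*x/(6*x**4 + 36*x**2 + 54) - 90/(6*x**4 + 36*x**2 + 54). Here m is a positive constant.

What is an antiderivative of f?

An antiderivative is F(x) = (-12*m*x**3 - 36*m*x + 48*x**7 + 120*x**5 - 92*x**3 - 60*x + 15)/(12*(x**2 + 3)).

Integrate term by term and add the pieces.
Check: d/dx[(-12*m*x**3 - 36*m*x + 48*x**7 + 120*x**5 - 92*x**3 - 60*x + 15)/(12*(x**2 + 3))] = (-6*m*x**4 - 36*m*x**2 - 54*m + 120*x**8 + 684*x**6 + 854*x**4 - 384*x**2 - 15*x - 90)/(6*x**4 + 36*x**2 + 54), which equals f(x).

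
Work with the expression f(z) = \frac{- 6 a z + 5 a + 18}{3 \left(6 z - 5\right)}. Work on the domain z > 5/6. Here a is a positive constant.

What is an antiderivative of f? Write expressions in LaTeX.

An antiderivative is F(z) = - \frac{a z}{3} + \log{\left(3 z - \frac{5}{2} \right)}.

Differentiate the proposed F(z) back; it has to land on f(z) exactly.
Check: d/dz[- \frac{a z}{3} + \log{\left(3 z - \frac{5}{2} \right)}] = \frac{- 6 a z + 5 a + 18}{18 z - 15}, which equals f(z).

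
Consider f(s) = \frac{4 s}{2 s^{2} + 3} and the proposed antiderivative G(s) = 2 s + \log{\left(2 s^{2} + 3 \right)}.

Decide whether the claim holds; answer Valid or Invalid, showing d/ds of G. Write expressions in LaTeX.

d/ds[G] = \frac{4 s^{2} + 4 s + 6}{2 s^{2} + 3}
d/ds[G] - f(s) = 2 != 0.

Invalid: d/ds[G] - f = 2, which is not 0.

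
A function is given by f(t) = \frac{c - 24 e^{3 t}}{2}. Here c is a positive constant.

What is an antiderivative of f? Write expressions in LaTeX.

A candidate is checked by its d/dt: the result must match f(t).
Check: d/dt[\frac{c t - 8 e^{3 t}}{2}] = \frac{c}{2} - 12 e^{3 t}, which equals f(t).

An antiderivative is F(t) = \frac{c t - 8 e^{3 t}}{2}.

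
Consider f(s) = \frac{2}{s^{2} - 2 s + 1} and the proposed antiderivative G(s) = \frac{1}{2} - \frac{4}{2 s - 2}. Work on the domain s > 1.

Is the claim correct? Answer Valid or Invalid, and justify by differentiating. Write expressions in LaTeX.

Valid - differentiating G returns exactly f.

d/ds[G] = \frac{2}{s^{2} - 2 s + 1}
This equals f(s) exactly, so the claim holds.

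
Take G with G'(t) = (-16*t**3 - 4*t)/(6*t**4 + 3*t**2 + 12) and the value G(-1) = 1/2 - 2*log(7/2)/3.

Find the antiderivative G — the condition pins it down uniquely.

G(t) = 1/2 - 2*log(t**4 + t**2/2 + 2)/3

The substitution u = t**4 + t**2/2 + 2 works: G'(t) is exactly (dG/du)*(du/dt) for that inner function.
A general antiderivative is -2*log(t**4 + t**2/2 + 2)/3 + C.
The condition gives C = 1/2 - 2*log(7/2)/3 - (-2*log(7/2)/3) = 1/2.
So G(t) = 1/2 - 2*log(t**4 + t**2/2 + 2)/3.
Check: d/dt[1/2 - 2*log(t**4 + t**2/2 + 2)/3] = (-16*t**3 - 4*t)/(6*t**4 + 3*t**2 + 12) = G'(t).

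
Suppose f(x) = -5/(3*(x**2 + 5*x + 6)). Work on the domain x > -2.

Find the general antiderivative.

Factor the denominator (3*(x + 2)*(x + 3)) and decompose: f = 5/(3*(x + 3)) - 5/(3*(x + 2)); each piece integrates to a log, atan, or power term.
Check: d/dx[-5*log(x + 2)/3 + 5*log(x + 3)/3] = -5/(3*x**2 + 15*x + 18), which equals f(x).

F(x) = -5*log(x + 2)/3 + 5*log(x + 3)/3 + C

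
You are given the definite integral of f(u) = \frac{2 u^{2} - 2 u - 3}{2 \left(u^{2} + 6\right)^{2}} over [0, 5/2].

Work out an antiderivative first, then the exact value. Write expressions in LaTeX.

Any candidate F(u) must reproduce f(u) exactly when differentiated.
F(u) = \frac{\sqrt{6} u^{2} \operatorname{atan}{\left(\frac{\sqrt{6} u}{6} \right)} - 10 u + 6 \sqrt{6} \operatorname{atan}{\left(\frac{\sqrt{6} u}{6} \right)} + 8}{16 u^{2} + 96} is an antiderivative of f.
Check: d/du[\frac{\sqrt{6} u^{2} \operatorname{atan}{\left(\frac{\sqrt{6} u}{6} \right)} - 10 u + 6 \sqrt{6} \operatorname{atan}{\left(\frac{\sqrt{6} u}{6} \right)} + 8}{16 u^{2} + 96}] = \frac{2 u^{2} - 2 u - 3}{2 u^{4} + 24 u^{2} + 72}, which equals f(u).
F(5/2) = - \frac{17}{196} + \frac{\sqrt{6} \operatorname{atan}{\left(\frac{5 \sqrt{6}}{12} \right)}}{16}; F(0) = \frac{1}{12}.
Integral = F(5/2) - F(0) = - \frac{25}{147} + \frac{\sqrt{6} \operatorname{atan}{\left(\frac{5 \sqrt{6}}{12} \right)}}{16}.

Antiderivative: F(u) = \frac{\sqrt{6} u^{2} \operatorname{atan}{\left(\frac{\sqrt{6} u}{6} \right)} - 10 u + 6 \sqrt{6} \operatorname{atan}{\left(\frac{\sqrt{6} u}{6} \right)} + 8}{16 u^{2} + 96}; value = - \frac{25}{147} + \frac{\sqrt{6} \operatorname{atan}{\left(\frac{5 \sqrt{6}}{12} \right)}}{16}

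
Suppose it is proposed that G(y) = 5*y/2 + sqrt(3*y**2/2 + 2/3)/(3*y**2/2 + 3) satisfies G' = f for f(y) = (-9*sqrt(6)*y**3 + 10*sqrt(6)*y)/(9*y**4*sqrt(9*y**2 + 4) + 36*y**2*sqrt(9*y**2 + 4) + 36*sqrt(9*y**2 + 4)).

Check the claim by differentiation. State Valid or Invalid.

Invalid: d/dy[G] - f = 5/2, which is not 0.

d/dy[G] = (45*y**4*sqrt(9*y**2 + 4) - 18*sqrt(6)*y**3 + 180*y**2*sqrt(9*y**2 + 4) + 20*sqrt(6)*y + 180*sqrt(9*y**2 + 4))/(18*y**4*sqrt(9*y**2 + 4) + 72*y**2*sqrt(9*y**2 + 4) + 72*sqrt(9*y**2 + 4))
d/dy[G] - f(y) = 5/2 != 0.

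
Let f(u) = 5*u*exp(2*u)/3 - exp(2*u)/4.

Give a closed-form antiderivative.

Recognize the product-rule pattern: f = v'r + vr' with v = 5*u/6 - 13/24, r = exp(2*u), so integration by parts undoes it.
Check: d/du[5*u*exp(2*u)/6 - 13*exp(2*u)/24] = 5*u*exp(2*u)/3 - exp(2*u)/4 = f(u).

An antiderivative is F(u) = 5*u*exp(2*u)/6 - 13*exp(2*u)/24.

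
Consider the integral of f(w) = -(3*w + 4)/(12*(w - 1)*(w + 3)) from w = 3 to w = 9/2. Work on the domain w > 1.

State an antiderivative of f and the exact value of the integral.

Antiderivative: F(w) = -7*log(w - 1)/48 - 5*log(w + 3)/48; value = -5*log(15/2)/48 - 7*log(7/2)/48 + 7*log(2)/48 + 5*log(6)/48

The denominator factors as 12*(w - 1)*(w + 3); partial fractions split f into directly integrable pieces: -5/(48*(w + 3)) - 7/(48*(w - 1)).
F(w) = -7*log(w - 1)/48 - 5*log(w + 3)/48 is an antiderivative of f.
Check: d/dw[-7*log(w - 1)/48 - 5*log(w + 3)/48] = (-3*w - 4)/(12*w**2 + 24*w - 36), which equals f(w).
F(9/2) = -5*log(15/2)/48 - 7*log(7/2)/48; F(3) = -5*log(6)/48 - 7*log(2)/48.
Integral = F(9/2) - F(3) = -5*log(15/2)/48 - 7*log(7/2)/48 + 7*log(2)/48 + 5*log(6)/48.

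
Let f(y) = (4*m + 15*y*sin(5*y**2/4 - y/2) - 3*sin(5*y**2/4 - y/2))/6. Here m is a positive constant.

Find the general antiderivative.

F(y) = 2*m*y/3 - cos(5*y**2/4 - y/2) + C

Whatever form F(y) takes, F'(y) = f(y) is non-negotiable.
Check: d/dy[2*m*y/3 - cos(5*y**2/4 - y/2)] = 2*m/3 + 5*y*sin(5*y**2/4 - y/2)/2 - sin(5*y**2/4 - y/2)/2, which equals f(y).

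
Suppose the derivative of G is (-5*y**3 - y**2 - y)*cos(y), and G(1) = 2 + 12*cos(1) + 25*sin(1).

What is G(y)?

G(y) = -5*y**3*sin(y) - y**2*sin(y) - 15*y**2*cos(y) + 29*y*sin(y) - 2*y*cos(y) + 2*sin(y) + 29*cos(y) + 2

Since d/dy undoes antidifferentiation here, G(y) must give back the stated G'(y).
A general antiderivative is -5*y**3*sin(y) - y**2*sin(y) - 15*y**2*cos(y) + 29*y*sin(y) - 2*y*cos(y) + 2*sin(y) + 29*cos(y) + C.
The condition gives C = 2 + 12*cos(1) + 25*sin(1) - (12*cos(1) + 25*sin(1)) = 2.
So G(y) = -5*y**3*sin(y) - y**2*sin(y) - 15*y**2*cos(y) + 29*y*sin(y) - 2*y*cos(y) + 2*sin(y) + 29*cos(y) + 2.
Check: d/dy[-5*y**3*sin(y) - y**2*sin(y) - 15*y**2*cos(y) + 29*y*sin(y) - 2*y*cos(y) + 2*sin(y) + 29*cos(y) + 2] = -5*y**3*cos(y) - y**2*cos(y) - y*cos(y), which equals G'(y).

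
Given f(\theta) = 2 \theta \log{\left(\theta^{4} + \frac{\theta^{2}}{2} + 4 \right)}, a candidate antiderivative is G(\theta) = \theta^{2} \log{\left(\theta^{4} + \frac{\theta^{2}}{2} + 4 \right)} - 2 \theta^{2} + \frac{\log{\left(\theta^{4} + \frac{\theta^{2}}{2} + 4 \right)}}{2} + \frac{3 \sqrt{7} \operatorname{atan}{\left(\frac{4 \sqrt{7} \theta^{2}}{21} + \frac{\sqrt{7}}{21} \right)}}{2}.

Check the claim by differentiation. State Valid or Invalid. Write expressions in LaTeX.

Invalid: d/d\theta[G] - f = \frac{4 \theta^{3} + \theta}{4 \theta^{4} + 2 \theta^{2} + 16}, which is not 0.

d/d\theta[G] = \frac{8 \theta^{5} \log{\left(\theta^{4} + \frac{\theta^{2}}{2} + 4 \right)} + 4 \theta^{3} \log{\left(\theta^{4} + \frac{\theta^{2}}{2} + 4 \right)} + 4 \theta^{3} + 32 \theta \log{\left(\theta^{4} + \frac{\theta^{2}}{2} + 4 \right)} + \theta}{4 \theta^{4} + 2 \theta^{2} + 16}
d/d\theta[G] - f(\theta) = \frac{4 \theta^{3} + \theta}{4 \theta^{4} + 2 \theta^{2} + 16} != 0.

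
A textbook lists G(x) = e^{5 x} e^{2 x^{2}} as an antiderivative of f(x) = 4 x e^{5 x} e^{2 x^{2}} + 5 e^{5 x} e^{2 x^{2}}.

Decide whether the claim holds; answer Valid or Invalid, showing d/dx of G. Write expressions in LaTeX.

d/dx[G] = 4 x e^{5 x} e^{2 x^{2}} + 5 e^{5 x} e^{2 x^{2}}
This equals f(x) exactly, so the claim holds.

Valid: G'(x) = f(x).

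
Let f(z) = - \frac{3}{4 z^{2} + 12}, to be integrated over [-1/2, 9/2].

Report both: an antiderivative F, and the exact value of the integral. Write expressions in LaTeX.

Antiderivative: F(z) = - \frac{\sqrt{3} \operatorname{atan}{\left(\frac{\sqrt{3} z}{3} \right)}}{4}; value = - \frac{\sqrt{3} \operatorname{atan}{\left(\frac{3 \sqrt{3}}{2} \right)}}{4} - \frac{\sqrt{3} \operatorname{atan}{\left(\frac{\sqrt{3}}{6} \right)}}{4}

Recover f(z) by differentiating a candidate F(z); any mismatch rules it out.
F(z) = - \frac{\sqrt{3} \operatorname{atan}{\left(\frac{\sqrt{3} z}{3} \right)}}{4} is an antiderivative of f.
Check: d/dz[- \frac{\sqrt{3} \operatorname{atan}{\left(\frac{\sqrt{3} z}{3} \right)}}{4}] = - \frac{3}{4 z^{2} + 12} = f(z).
F(9/2) = - \frac{\sqrt{3} \operatorname{atan}{\left(\frac{3 \sqrt{3}}{2} \right)}}{4}; F(-1/2) = \frac{\sqrt{3} \operatorname{atan}{\left(\frac{\sqrt{3}}{6} \right)}}{4}.
Integral = F(9/2) - F(-1/2) = - \frac{\sqrt{3} \operatorname{atan}{\left(\frac{3 \sqrt{3}}{2} \right)}}{4} - \frac{\sqrt{3} \operatorname{atan}{\left(\frac{\sqrt{3}}{6} \right)}}{4}.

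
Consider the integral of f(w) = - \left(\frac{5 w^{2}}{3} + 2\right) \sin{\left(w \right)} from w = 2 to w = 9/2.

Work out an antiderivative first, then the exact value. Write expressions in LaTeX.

Antiderivative: F(w) = \frac{5 w^{2} \cos{\left(w \right)} - 10 w \sin{\left(w \right)} - 4 \cos{\left(w \right)}}{3}; value = \frac{389 \cos{\left(\frac{9}{2} \right)}}{12} - \frac{16 \cos{\left(2 \right)}}{3} + \frac{20 \sin{\left(2 \right)}}{3} - 15 \sin{\left(\frac{9}{2} \right)}

Recover f(w) by differentiating a candidate F(w); any mismatch rules it out.
F(w) = \frac{5 w^{2} \cos{\left(w \right)} - 10 w \sin{\left(w \right)} - 4 \cos{\left(w \right)}}{3} is an antiderivative of f.
Check: d/dw[\frac{5 w^{2} \cos{\left(w \right)} - 10 w \sin{\left(w \right)} - 4 \cos{\left(w \right)}}{3}] = - \frac{5 w^{2} \sin{\left(w \right)}}{3} - 2 \sin{\left(w \right)}, which equals f(w).
F(9/2) = \frac{389 \cos{\left(\frac{9}{2} \right)}}{12} - 15 \sin{\left(\frac{9}{2} \right)}; F(2) = - \frac{20 \sin{\left(2 \right)}}{3} + \frac{16 \cos{\left(2 \right)}}{3}.
Integral = F(9/2) - F(2) = \frac{389 \cos{\left(\frac{9}{2} \right)}}{12} - \frac{16 \cos{\left(2 \right)}}{3} + \frac{20 \sin{\left(2 \right)}}{3} - 15 \sin{\left(\frac{9}{2} \right)}.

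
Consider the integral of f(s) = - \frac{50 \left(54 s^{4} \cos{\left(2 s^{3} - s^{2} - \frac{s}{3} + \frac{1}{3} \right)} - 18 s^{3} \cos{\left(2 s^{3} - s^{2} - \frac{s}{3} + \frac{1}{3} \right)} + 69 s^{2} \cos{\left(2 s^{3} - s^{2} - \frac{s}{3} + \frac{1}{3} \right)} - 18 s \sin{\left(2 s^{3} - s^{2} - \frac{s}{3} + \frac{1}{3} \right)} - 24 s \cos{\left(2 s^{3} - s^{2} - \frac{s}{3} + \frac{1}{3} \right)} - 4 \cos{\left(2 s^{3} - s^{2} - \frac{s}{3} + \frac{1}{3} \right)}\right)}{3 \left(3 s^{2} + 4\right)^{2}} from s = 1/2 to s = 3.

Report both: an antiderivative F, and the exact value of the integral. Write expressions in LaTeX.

f has the shape u'v + uv' for u = - \frac{25}{\frac{3 s^{2}}{2} + 2} and v = \sin{\left(2 s^{3} - s^{2} - \frac{s}{3} + \frac{1}{3} \right)} — it is the derivative of the product u*v.
F(s) = - \frac{50 \sin{\left(2 s^{3} - s^{2} - \frac{s}{3} + \frac{1}{3} \right)}}{3 s^{2} + 4} is an antiderivative of f.
Check: d/ds[- \frac{50 \sin{\left(2 s^{3} - s^{2} - \frac{s}{3} + \frac{1}{3} \right)}}{3 s^{2} + 4}] = \frac{- 2700 s^{4} \cos{\left(2 s^{3} - s^{2} - \frac{s}{3} + \frac{1}{3} \right)} + 900 s^{3} \cos{\left(2 s^{3} - s^{2} - \frac{s}{3} + \frac{1}{3} \right)} - 3450 s^{2} \cos{\left(2 s^{3} - s^{2} - \frac{s}{3} + \frac{1}{3} \right)} + 900 s \sin{\left(2 s^{3} - s^{2} - \frac{s}{3} + \frac{1}{3} \right)} + 1200 s \cos{\left(2 s^{3} - s^{2} - \frac{s}{3} + \frac{1}{3} \right)} + 200 \cos{\left(2 s^{3} - s^{2} - \frac{s}{3} + \frac{1}{3} \right)}}{27 s^{4} + 72 s^{2} + 48}, which equals f(s).
F(3) = - \frac{50 \sin{\left(\frac{133}{3} \right)}}{31}; F(1/2) = - \frac{200 \sin{\left(\frac{1}{6} \right)}}{19}.
Integral = F(3) - F(1/2) = - \frac{50 \sin{\left(\frac{133}{3} \right)}}{31} + \frac{200 \sin{\left(\frac{1}{6} \right)}}{19}.

Antiderivative: F(s) = - \frac{50 \sin{\left(2 s^{3} - s^{2} - \frac{s}{3} + \frac{1}{3} \right)}}{3 s^{2} + 4}; value = - \frac{50 \sin{\left(\frac{133}{3} \right)}}{31} + \frac{200 \sin{\left(\frac{1}{6} \right)}}{19}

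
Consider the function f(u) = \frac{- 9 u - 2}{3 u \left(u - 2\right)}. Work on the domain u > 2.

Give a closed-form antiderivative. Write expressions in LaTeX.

The denominator factors as 3 u \left(u - 2\right); partial fractions split f into directly integrable pieces: - \frac{10}{3 \left(u - 2\right)} + \frac{1}{3 u}.
Check: d/du[\frac{\log{\left(u \right)} - 10 \log{\left(u - 2 \right)}}{3}] = \frac{- 9 u - 2}{3 u^{2} - 6 u}, which equals f(u).

An antiderivative is F(u) = \frac{\log{\left(u \right)} - 10 \log{\left(u - 2 \right)}}{3}.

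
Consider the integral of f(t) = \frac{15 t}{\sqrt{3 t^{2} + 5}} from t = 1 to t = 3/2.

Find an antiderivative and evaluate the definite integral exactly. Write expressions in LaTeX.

Antiderivative: F(t) = 5 \sqrt{3 t^{2} + 5}; value = - 10 \sqrt{2} + \frac{5 \sqrt{47}}{2}

The substitution u = 3 t^{2} + 5 works: f is exactly (dF/du)*(du/dt) for that inner function.
F(t) = 5 \sqrt{3 t^{2} + 5} is an antiderivative of f.
Check: d/dt[5 \sqrt{3 t^{2} + 5}] = \frac{15 t}{\sqrt{3 t^{2} + 5}} = f(t).
F(3/2) = \frac{5 \sqrt{47}}{2}; F(1) = 10 \sqrt{2}.
Integral = F(3/2) - F(1) = - 10 \sqrt{2} + \frac{5 \sqrt{47}}{2}.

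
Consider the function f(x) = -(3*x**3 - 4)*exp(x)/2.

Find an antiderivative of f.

f has the shape u'v + uv' for u = -3*x**3/2 + 9*x**2/2 - 9*x + 11 and v = exp(x) — it is the derivative of the product u*v.
Check: d/dx[-3*x**3*exp(x)/2 + 9*x**2*exp(x)/2 - 9*x*exp(x) + 11*exp(x)] = -3*x**3*exp(x)/2 + 2*exp(x), which equals f(x).

An antiderivative is F(x) = -3*x**3*exp(x)/2 + 9*x**2*exp(x)/2 - 9*x*exp(x) + 11*exp(x).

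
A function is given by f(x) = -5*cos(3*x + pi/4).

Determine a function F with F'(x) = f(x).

An antiderivative is F(x) = -5*sin(3*x + pi/4)/3.

Since d/dx undoes antidifferentiation here, F'(x) = f(x) is required of F(x).
Check: d/dx[-5*sin(3*x + pi/4)/3] = -5*cos(3*x + pi/4) = f(x).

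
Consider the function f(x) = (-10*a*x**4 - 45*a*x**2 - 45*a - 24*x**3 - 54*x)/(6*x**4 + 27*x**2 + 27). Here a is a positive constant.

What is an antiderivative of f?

An antiderivative is F(x) = (-5*a*x - 3*log(2*x**4/3 + 3*x**2 + 3))/3.

Any candidate F(x) must reproduce f(x) exactly when differentiated.
Check: d/dx[(-5*a*x - 3*log(2*x**4/3 + 3*x**2 + 3))/3] = (-10*a*x**4 - 45*a*x**2 - 45*a - 24*x**3 - 54*x)/(6*x**4 + 27*x**2 + 27) = f(x).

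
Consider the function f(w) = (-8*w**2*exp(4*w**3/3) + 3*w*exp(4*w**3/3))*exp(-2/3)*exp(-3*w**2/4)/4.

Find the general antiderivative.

The substitution u = 4*w**3/3 - 3*w**2/4 - 2/3 works: f is exactly (dF/du)*(du/dw) for that inner function.
Check: d/dw[-exp(-2/3)*exp(-3*w**2/4)*exp(4*w**3/3)/2] = (-8*w**2*exp(4*w**3/3) + 3*w*exp(4*w**3/3))*exp(-2/3)*exp(-3*w**2/4)/4 = f(w).

F(w) = -exp(-2/3)*exp(-3*w**2/4)*exp(4*w**3/3)/2 + C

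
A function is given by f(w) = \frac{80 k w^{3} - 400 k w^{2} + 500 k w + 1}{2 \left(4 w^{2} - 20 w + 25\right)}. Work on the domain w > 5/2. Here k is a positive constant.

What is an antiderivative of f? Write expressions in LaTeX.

Recover f(w) by differentiating a candidate F(w); any mismatch rules it out.
Check: d/dw[\frac{40 k w^{3} - 100 k w^{2} - 1}{4 \left(2 w - 5\right)}] = \frac{80 k w^{3} - 400 k w^{2} + 500 k w + 1}{8 w^{2} - 40 w + 50}, which equals f(w).

An antiderivative is F(w) = \frac{40 k w^{3} - 100 k w^{2} - 1}{4 \left(2 w - 5\right)}.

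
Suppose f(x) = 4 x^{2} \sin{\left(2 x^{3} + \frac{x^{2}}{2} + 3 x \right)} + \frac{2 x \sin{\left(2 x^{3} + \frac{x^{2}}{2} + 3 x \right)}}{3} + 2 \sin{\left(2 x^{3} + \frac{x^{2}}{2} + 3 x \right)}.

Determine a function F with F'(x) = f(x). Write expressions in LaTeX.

An antiderivative is F(x) = - \frac{2 \cos{\left(2 x^{3} + \frac{x^{2}}{2} + 3 x \right)}}{3}.

f matches the chain-rule pattern g'(h)*h' with inner function h(x) = 2 x^{3} + \frac{x^{2}}{2} + 3 x; substituting u = h(x) collapses the integral.
Check: d/dx[- \frac{2 \cos{\left(2 x^{3} + \frac{x^{2}}{2} + 3 x \right)}}{3}] = 4 x^{2} \sin{\left(2 x^{3} + \frac{x^{2}}{2} + 3 x \right)} + \frac{2 x \sin{\left(2 x^{3} + \frac{x^{2}}{2} + 3 x \right)}}{3} + 2 \sin{\left(2 x^{3} + \frac{x^{2}}{2} + 3 x \right)} = f(x).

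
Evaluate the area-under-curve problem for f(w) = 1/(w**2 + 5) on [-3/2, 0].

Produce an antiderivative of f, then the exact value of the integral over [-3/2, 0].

Antiderivative: F(w) = sqrt(5)*atan(sqrt(5)*w/5)/5; value = sqrt(5)*atan(3*sqrt(5)/10)/5

A candidate is checked by its d/dw: the result must match f(w).
F(w) = sqrt(5)*atan(sqrt(5)*w/5)/5 is an antiderivative of f.
Check: d/dw[sqrt(5)*atan(sqrt(5)*w/5)/5] = 1/(w**2 + 5) = f(w).
F(0) = 0; F(-3/2) = -sqrt(5)*atan(3*sqrt(5)/10)/5.
Integral = F(0) - F(-3/2) = sqrt(5)*atan(3*sqrt(5)/10)/5.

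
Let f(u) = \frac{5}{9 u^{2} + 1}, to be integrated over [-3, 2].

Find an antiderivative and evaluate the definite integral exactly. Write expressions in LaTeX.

Antiderivative: F(u) = \frac{5 \operatorname{atan}{\left(3 u \right)}}{3}; value = \frac{5 \operatorname{atan}{\left(6 \right)}}{3} + \frac{5 \operatorname{atan}{\left(9 \right)}}{3}

Recover f(u) by differentiating a candidate F(u); any mismatch rules it out.
F(u) = \frac{5 \operatorname{atan}{\left(3 u \right)}}{3} is an antiderivative of f.
Check: d/du[\frac{5 \operatorname{atan}{\left(3 u \right)}}{3}] = \frac{5}{9 u^{2} + 1} = f(u).
F(2) = \frac{5 \operatorname{atan}{\left(6 \right)}}{3}; F(-3) = - \frac{5 \operatorname{atan}{\left(9 \right)}}{3}.
Integral = F(2) - F(-3) = \frac{5 \operatorname{atan}{\left(6 \right)}}{3} + \frac{5 \operatorname{atan}{\left(9 \right)}}{3}.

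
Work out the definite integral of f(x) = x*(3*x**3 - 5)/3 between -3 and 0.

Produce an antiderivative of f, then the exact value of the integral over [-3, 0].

Antiderivative: F(x) = x**2*(6*x**3 - 25)/30; value = 561/10

A first test for any F(x): its x-derivative must equal f(x) identically.
F(x) = x**2*(6*x**3 - 25)/30 is an antiderivative of f.
Check: d/dx[x**2*(6*x**3 - 25)/30] = x**4 - 5*x/3, which equals f(x).
F(0) = 0; F(-3) = -561/10.
Integral = F(0) - F(-3) = 561/10.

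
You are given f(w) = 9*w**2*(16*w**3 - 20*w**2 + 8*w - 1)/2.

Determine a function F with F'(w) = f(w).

f matches the chain-rule pattern g'(h)*h' with inner function h(w) = 2*w**2 - w; substituting u = h(w) collapses the integral.
Check: d/dw[3*w**3*(2*w - 1)**3/2] = 72*w**5 - 90*w**4 + 36*w**3 - 9*w**2/2, which equals f(w).

An antiderivative is F(w) = 3*w**3*(2*w - 1)**3/2.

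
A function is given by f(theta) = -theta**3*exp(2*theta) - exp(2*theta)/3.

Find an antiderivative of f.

An antiderivative is F(theta) = (-12*theta**3 + 18*theta**2 - 18*theta + 5)*exp(2*theta)/24.

f has the shape u'v + uv' for u = -theta**3/2 + 3*theta**2/4 - 3*theta/4 + 5/24 and v = exp(2*theta) — it is the derivative of the product u*v.
Check: d/dtheta[(-12*theta**3 + 18*theta**2 - 18*theta + 5)*exp(2*theta)/24] = -theta**3*exp(2*theta) - exp(2*theta)/3 = f(theta).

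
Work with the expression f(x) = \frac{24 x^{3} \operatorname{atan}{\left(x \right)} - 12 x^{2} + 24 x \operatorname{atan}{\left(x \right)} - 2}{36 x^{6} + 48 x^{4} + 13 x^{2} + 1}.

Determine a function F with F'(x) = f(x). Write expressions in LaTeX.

An antiderivative is F(x) = - \frac{2 \operatorname{atan}{\left(x \right)}}{6 x^{2} + 1}.

f has the shape u'v + uv' for u = - \frac{2}{3 \left(2 x^{2} + \frac{1}{3}\right)} and v = \operatorname{atan}{\left(x \right)} — it is the derivative of the product u*v.
Check: d/dx[- \frac{2 \operatorname{atan}{\left(x \right)}}{6 x^{2} + 1}] = \frac{24 x^{3} \operatorname{atan}{\left(x \right)} - 12 x^{2} + 24 x \operatorname{atan}{\left(x \right)} - 2}{36 x^{6} + 48 x^{4} + 13 x^{2} + 1} = f(x).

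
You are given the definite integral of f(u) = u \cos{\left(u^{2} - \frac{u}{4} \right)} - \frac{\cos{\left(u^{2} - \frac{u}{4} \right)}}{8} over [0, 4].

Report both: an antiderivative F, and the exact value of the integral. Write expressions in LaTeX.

Antiderivative: F(u) = \frac{\sin{\left(u^{2} - \frac{u}{4} \right)}}{2}; value = \frac{\sin{\left(15 \right)}}{2}

The substitution w = u^{2} - \frac{u}{4} works: f is exactly (dF/dw)*(dw/du) for that inner function.
F(u) = \frac{\sin{\left(u^{2} - \frac{u}{4} \right)}}{2} is an antiderivative of f.
Check: d/du[\frac{\sin{\left(u^{2} - \frac{u}{4} \right)}}{2}] = u \cos{\left(u^{2} - \frac{u}{4} \right)} - \frac{\cos{\left(u^{2} - \frac{u}{4} \right)}}{8} = f(u).
F(4) = \frac{\sin{\left(15 \right)}}{2}; F(0) = 0.
Integral = F(4) - F(0) = \frac{\sin{\left(15 \right)}}{2}.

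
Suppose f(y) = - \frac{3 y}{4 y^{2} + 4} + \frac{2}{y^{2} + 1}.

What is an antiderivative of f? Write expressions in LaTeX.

An antiderivative is F(y) = \frac{- 3 \log{\left(y^{2} + 1 \right)} + 16 \operatorname{atan}{\left(y \right)}}{8}.

Integrate term by term and add the pieces.
Check: d/dy[\frac{- 3 \log{\left(y^{2} + 1 \right)} + 16 \operatorname{atan}{\left(y \right)}}{8}] = \frac{8 - 3 y}{4 y^{2} + 4}, which equals f(y).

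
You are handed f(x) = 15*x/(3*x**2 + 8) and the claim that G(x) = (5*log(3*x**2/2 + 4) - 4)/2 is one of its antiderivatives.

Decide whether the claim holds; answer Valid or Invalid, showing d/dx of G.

d/dx[G] = 15*x/(3*x**2 + 8)
This equals f(x) exactly, so the claim holds.

Valid. The derivative of G reproduces f.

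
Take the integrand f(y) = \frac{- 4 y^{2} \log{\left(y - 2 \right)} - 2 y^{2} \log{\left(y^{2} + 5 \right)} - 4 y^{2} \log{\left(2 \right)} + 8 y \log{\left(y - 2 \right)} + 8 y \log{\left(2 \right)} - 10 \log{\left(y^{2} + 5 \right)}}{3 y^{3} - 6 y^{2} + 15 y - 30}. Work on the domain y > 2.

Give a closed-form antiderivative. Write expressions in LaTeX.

Recognize the product-rule pattern: f = u'v + uv' with u = - \frac{2 \log{\left(2 y - 4 \right)}}{3}, v = \log{\left(y^{2} + 5 \right)}, so integration by parts undoes it.
Check: d/dy[- \frac{2 \log{\left(2 y - 4 \right)} \log{\left(y^{2} + 5 \right)}}{3}] = \frac{- 4 y^{2} \log{\left(y - 2 \right)} - 2 y^{2} \log{\left(y^{2} + 5 \right)} - 4 y^{2} \log{\left(2 \right)} + 8 y \log{\left(y - 2 \right)} + 8 y \log{\left(2 \right)} - 10 \log{\left(y^{2} + 5 \right)}}{3 y^{3} - 6 y^{2} + 15 y - 30} = f(y).

An antiderivative is F(y) = - \frac{2 \log{\left(2 y - 4 \right)} \log{\left(y^{2} + 5 \right)}}{3}.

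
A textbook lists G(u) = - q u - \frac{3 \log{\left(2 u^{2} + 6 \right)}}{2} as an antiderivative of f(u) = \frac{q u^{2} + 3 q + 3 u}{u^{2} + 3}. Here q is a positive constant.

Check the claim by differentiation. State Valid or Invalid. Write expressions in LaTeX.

d/du[G] = \frac{- q u^{2} - 3 q - 3 u}{u^{2} + 3}
d/du[G] - f(u) = \frac{- 2 q u^{2} - 6 q - 6 u}{u^{2} + 3} != 0.

Invalid: d/du[G] - f = \frac{- 2 q u^{2} - 6 q - 6 u}{u^{2} + 3}, which is not 0.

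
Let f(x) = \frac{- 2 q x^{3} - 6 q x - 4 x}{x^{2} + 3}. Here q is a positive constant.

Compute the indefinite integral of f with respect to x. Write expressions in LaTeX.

F(x) = - q x^{2} - 2 \log{\left(x^{2} + 3 \right)} + C

Since d/dx undoes antidifferentiation here, F'(x) = f(x) is required of F(x).
Check: d/dx[- q x^{2} - 2 \log{\left(x^{2} + 3 \right)}] = \frac{- 2 q x^{3} - 6 q x - 4 x}{x^{2} + 3} = f(x).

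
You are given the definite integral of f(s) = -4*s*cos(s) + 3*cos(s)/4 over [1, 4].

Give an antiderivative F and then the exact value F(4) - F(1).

Antiderivative: F(s) = (-16*s*sin(s) + 3*sin(s) - 16*cos(s))/4; value = 4*cos(1) - 4*cos(4) + 13*sin(1)/4 - 61*sin(4)/4

The integrand splits into summands that can be handled one at a time.
F(s) = (-16*s*sin(s) + 3*sin(s) - 16*cos(s))/4 is an antiderivative of f.
Check: d/ds[(-16*s*sin(s) + 3*sin(s) - 16*cos(s))/4] = -4*s*cos(s) + 3*cos(s)/4 = f(s).
F(4) = -4*cos(4) - 61*sin(4)/4; F(1) = -13*sin(1)/4 - 4*cos(1).
Integral = F(4) - F(1) = 4*cos(1) - 4*cos(4) + 13*sin(1)/4 - 61*sin(4)/4.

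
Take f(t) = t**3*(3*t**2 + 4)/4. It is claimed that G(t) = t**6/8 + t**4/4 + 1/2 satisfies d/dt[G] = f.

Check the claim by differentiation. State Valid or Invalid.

d/dt[G] = 3*t**5/4 + t**3
This equals f(t) exactly, so the claim holds.

Valid: G'(t) = f(t).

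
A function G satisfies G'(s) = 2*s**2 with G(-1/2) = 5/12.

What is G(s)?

G(s) = 2*s**3/3 + 1/2

Differentiate the proposed G(s) back; it has to land on the given G'(s).
A general antiderivative is 2*s**3/3 + C.
The condition gives C = 5/12 - (-1/12) = 1/2.
So G(s) = 2*s**3/3 + 1/2.
Check: d/ds[2*s**3/3 + 1/2] = 2*s**2 = G'(s).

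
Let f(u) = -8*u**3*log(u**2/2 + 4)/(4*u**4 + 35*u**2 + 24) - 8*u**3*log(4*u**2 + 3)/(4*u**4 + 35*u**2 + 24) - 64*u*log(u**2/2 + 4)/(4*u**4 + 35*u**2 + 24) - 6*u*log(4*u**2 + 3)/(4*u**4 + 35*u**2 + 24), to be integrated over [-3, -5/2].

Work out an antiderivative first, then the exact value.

Recognize the product-rule pattern: f = v'r + vr' with v = -log(4*u**2 + 3), r = log(u**2/2 + 4), so integration by parts undoes it.
F(u) = -log(u**2/2 + 4)*log(4*u**2 + 3) is an antiderivative of f.
Check: d/du[-log(u**2/2 + 4)*log(4*u**2 + 3)] = (-8*u**3*log(u**2/2 + 4) - 8*u**3*log(4*u**2 + 3) - 64*u*log(u**2/2 + 4) - 6*u*log(4*u**2 + 3))/(4*u**4 + 35*u**2 + 24), which equals f(u).
F(-5/2) = -log(57/8)*log(28); F(-3) = -log(17/2)*log(39).
Integral = F(-5/2) - F(-3) = -log(57/8)*log(28) + log(17/2)*log(39).

Antiderivative: F(u) = -log(u**2/2 + 4)*log(4*u**2 + 3); value = -log(57/8)*log(28) + log(17/2)*log(39)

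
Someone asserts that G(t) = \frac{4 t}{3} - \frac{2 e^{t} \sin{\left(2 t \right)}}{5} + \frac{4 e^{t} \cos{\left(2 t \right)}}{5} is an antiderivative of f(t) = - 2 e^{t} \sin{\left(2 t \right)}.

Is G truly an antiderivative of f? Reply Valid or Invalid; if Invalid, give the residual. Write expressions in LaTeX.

d/dt[G] = - 2 e^{t} \sin{\left(2 t \right)} + \frac{4}{3}
d/dt[G] - f(t) = \frac{4}{3} != 0.

Invalid: d/dt[G] - f = \frac{4}{3}, which is not 0.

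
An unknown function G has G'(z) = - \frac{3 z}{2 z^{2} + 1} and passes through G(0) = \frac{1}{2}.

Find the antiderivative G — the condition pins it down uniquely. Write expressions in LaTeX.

G'(z) matches the chain-rule pattern g'(h)*h' with inner function h(z) = 2 z^{2} + 1; substituting u = h(z) collapses the integral.
A general antiderivative is - \frac{3 \log{\left(2 z^{2} + 1 \right)}}{4} + C.
The condition gives C = \frac{1}{2} - (0) = \frac{1}{2}.
So G(z) = - \frac{3 \log{\left(2 z^{2} + 1 \right)} - 2}{4}.
Check: d/dz[- \frac{3 \log{\left(2 z^{2} + 1 \right)} - 2}{4}] = - \frac{3 z}{2 z^{2} + 1} = G'(z).

G(z) = - \frac{3 \log{\left(2 z^{2} + 1 \right)} - 2}{4}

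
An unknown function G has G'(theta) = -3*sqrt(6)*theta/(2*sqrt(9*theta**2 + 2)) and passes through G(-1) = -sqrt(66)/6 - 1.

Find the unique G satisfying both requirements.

G(theta) = -sqrt(3*theta**2/2 + 1/3) - 1

G'(theta) matches the chain-rule pattern g'(h)*h' with inner function h(theta) = 3*theta**2/2 + 1/3; substituting u = h(theta) collapses the integral.
A general antiderivative is -sqrt(3*theta**2/2 + 1/3) + C.
The condition gives C = -sqrt(66)/6 - 1 - (-sqrt(66)/6) = -1.
So G(theta) = -sqrt(3*theta**2/2 + 1/3) - 1.
Check: d/dtheta[-sqrt(3*theta**2/2 + 1/3) - 1] = -3*sqrt(6)*theta/(2*sqrt(9*theta**2 + 2)) = G'(theta).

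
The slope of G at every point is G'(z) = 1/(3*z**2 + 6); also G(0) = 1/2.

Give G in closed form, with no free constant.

G(z) = sqrt(2)*atan(sqrt(2)*z/2)/6 + 1/2

A candidate passes only if d/dz[G] lands on the given G'(z) exactly.
A general antiderivative is sqrt(2)*atan(sqrt(2)*z/2)/6 + C.
The condition gives C = 1/2 - (0) = 1/2.
So G(z) = sqrt(2)*atan(sqrt(2)*z/2)/6 + 1/2.
Check: d/dz[sqrt(2)*atan(sqrt(2)*z/2)/6 + 1/2] = 1/(3*z**2 + 6) = G'(z).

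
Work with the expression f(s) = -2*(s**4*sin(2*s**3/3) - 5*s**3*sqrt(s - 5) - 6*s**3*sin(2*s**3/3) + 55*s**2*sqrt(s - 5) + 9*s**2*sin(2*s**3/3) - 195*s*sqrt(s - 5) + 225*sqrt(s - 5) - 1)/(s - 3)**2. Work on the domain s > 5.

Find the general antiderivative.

A candidate is checked by its d/ds: the result must match f(s).
Check: d/ds[4*(s - 5)**(5/2) + cos(2*s**3/3) - 2/(s - 3)] = (-2*s**4*sin(2*s**3/3) + 10*s**3*sqrt(s - 5) + 12*s**3*sin(2*s**3/3) - 110*s**2*sqrt(s - 5) - 18*s**2*sin(2*s**3/3) + 390*s*sqrt(s - 5) - 450*sqrt(s - 5) + 2)/(s**2 - 6*s + 9), which equals f(s).

F(s) = 4*(s - 5)**(5/2) + cos(2*s**3/3) - 2/(s - 3) + C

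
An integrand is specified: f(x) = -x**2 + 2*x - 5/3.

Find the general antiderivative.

F(x) = x*(-x**2 + 3*x - 5)/3 + C

Integrate term by term and add the pieces.
Check: d/dx[x*(-x**2 + 3*x - 5)/3] = -x**2 + 2*x - 5/3 = f(x).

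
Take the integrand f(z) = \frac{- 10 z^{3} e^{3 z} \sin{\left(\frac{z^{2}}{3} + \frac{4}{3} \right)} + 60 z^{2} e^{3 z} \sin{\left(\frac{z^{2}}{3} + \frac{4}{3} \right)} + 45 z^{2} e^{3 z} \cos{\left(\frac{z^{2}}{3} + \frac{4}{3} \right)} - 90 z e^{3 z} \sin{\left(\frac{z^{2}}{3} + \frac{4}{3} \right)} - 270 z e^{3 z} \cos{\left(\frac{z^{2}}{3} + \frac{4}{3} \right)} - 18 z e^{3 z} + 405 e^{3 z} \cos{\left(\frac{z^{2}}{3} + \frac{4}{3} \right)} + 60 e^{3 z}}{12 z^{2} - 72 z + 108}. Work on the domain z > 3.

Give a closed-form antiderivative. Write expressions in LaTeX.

An antiderivative is F(z) = \frac{\left(5 z \cos{\left(\frac{z^{2}}{3} + \frac{4}{3} \right)} - 15 \cos{\left(\frac{z^{2}}{3} + \frac{4}{3} \right)} - 2\right) e^{3 z}}{4 \left(z - 3\right)}.

Recognize the product-rule pattern: f = u'v + uv' with u = \frac{5 \cos{\left(\frac{z^{2}}{3} + \frac{4}{3} \right)}}{4} - \frac{1}{2 z - 6}, v = e^{3 z}, so integration by parts undoes it.
Check: d/dz[\frac{\left(5 z \cos{\left(\frac{z^{2}}{3} + \frac{4}{3} \right)} - 15 \cos{\left(\frac{z^{2}}{3} + \frac{4}{3} \right)} - 2\right) e^{3 z}}{4 \left(z - 3\right)}] = \frac{- 10 z^{3} e^{3 z} \sin{\left(\frac{z^{2}}{3} + \frac{4}{3} \right)} + 60 z^{2} e^{3 z} \sin{\left(\frac{z^{2}}{3} + \frac{4}{3} \right)} + 45 z^{2} e^{3 z} \cos{\left(\frac{z^{2}}{3} + \frac{4}{3} \right)} - 90 z e^{3 z} \sin{\left(\frac{z^{2}}{3} + \frac{4}{3} \right)} - 270 z e^{3 z} \cos{\left(\frac{z^{2}}{3} + \frac{4}{3} \right)} - 18 z e^{3 z} + 405 e^{3 z} \cos{\left(\frac{z^{2}}{3} + \frac{4}{3} \right)} + 60 e^{3 z}}{12 z^{2} - 72 z + 108} = f(z).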